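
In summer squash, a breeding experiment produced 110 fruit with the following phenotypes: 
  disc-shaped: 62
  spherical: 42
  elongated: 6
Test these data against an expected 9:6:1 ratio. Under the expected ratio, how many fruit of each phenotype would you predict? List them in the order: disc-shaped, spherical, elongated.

61.875, 41.25, 6.875

Total ratio parts = 16. Expected numbers out of 110:
  disc-shaped: 110 × 9/16 = 61.875
  spherical: 110 × 6/16 = 41.25
  elongated: 110 × 1/16 = 6.875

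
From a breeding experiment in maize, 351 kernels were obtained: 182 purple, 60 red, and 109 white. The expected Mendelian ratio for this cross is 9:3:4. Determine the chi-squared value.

Under the 9:3:4 hypothesis (Σ ratio = 16, N = 351):
  purple: 351 × 9/16 = 197.4375
  red: 351 × 3/16 = 65.8125
  white: 351 × 4/16 = 87.75
χ² = Σ (O − E)² / E
  purple: (182 − 197.4375)² / 197.4375 = 1.2070
  red: (60 − 65.8125)² / 65.8125 = 0.5134
  white: (109 − 87.75)² / 87.75 = 5.1460
χ² = 1.2070 + 0.5134 + 5.1460 = 6.8664 ≈ 6.866

6.866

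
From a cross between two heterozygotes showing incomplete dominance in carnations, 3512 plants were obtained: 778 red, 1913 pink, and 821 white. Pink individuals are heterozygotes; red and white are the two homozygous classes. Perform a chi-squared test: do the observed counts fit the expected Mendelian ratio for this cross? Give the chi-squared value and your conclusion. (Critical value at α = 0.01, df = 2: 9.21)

29.127; not consistent

With incomplete dominance, a heterozygote × heterozygote cross gives a 1:2:1 phenotypic ratio.
Expected counts for N = 3512 under a 1:2:1 ratio (total parts = 4):
  red: 3512 × 1/4 = 878
  pink: 3512 × 2/4 = 1756
  white: 3512 × 1/4 = 878
χ² = Σ (O − E)² / E
  red: (778 − 878)² / 878 = 11.3895
  pink: (1913 − 1756)² / 1756 = 14.0370
  white: (821 − 878)² / 878 = 3.7005
χ² = 11.3895 + 14.0370 + 3.7005 = 29.127
Degrees of freedom = 3 − 1 = 2; critical value at α = 0.01 is 9.21.
Since 29.127 > 9.21, we reject the null hypothesis — the data do not fit the 1:2:1 ratio.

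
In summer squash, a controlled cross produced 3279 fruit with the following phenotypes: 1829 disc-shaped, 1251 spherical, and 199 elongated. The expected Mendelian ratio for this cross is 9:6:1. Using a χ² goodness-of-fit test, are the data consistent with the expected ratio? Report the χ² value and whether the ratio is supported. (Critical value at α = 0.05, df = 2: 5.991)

0.673; consistent

The 9:6:1 ratio has 16 parts, so with N = 3279 the expected counts are:
  disc-shaped: 3279 × 9/16 = 1844.4375
  spherical: 3279 × 6/16 = 1229.625
  elongated: 3279 × 1/16 = 204.9375
χ² = Σ (O − E)² / E
  disc-shaped: (1829 − 1844.4375)² / 1844.4375 = 0.1292
  spherical: (1251 − 1229.625)² / 1229.625 = 0.3716
  elongated: (199 − 204.9375)² / 204.9375 = 0.1720
χ² = 0.1292 + 0.3716 + 0.1720 = 0.6728 ≈ 0.673
Degrees of freedom = 3 − 1 = 2; critical value at α = 0.05 is 5.991.
Since 0.673 < 5.991, we fail to reject the null hypothesis — the data are consistent with the 9:6:1 ratio.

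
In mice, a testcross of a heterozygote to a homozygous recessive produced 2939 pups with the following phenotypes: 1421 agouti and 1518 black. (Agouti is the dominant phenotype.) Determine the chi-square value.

A testcross of a heterozygote (Aa × aa) gives a 1:1 phenotypic ratio.
The 1:1 ratio has 2 parts, so with N = 2939 the expected counts are:
  agouti: 2939 × 1/2 = 1469.5
  black: 2939 × 1/2 = 1469.5
χ² = Σ (O − E)² / E
  agouti: (1421 − 1469.5)² / 1469.5 = 1.6007
  black: (1518 − 1469.5)² / 1469.5 = 1.6007
χ² = 1.6007 + 1.6007 = 3.2014 ≈ 3.201

3.201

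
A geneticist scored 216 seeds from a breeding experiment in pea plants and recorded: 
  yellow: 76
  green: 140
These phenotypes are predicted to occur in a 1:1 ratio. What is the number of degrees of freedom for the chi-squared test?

1

A goodness-of-fit test with 2 phenotype classes has df = 2 − 1 = 1.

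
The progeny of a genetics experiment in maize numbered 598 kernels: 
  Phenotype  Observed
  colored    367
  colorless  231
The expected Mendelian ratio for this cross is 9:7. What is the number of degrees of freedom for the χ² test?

A goodness-of-fit test with 2 phenotype classes has df = 2 − 1 = 1.

1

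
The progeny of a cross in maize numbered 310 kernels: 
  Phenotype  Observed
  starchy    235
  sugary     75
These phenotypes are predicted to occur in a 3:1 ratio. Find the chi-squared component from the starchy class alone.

The 3:1 ratio has 4 parts, so with N = 310 the expected counts are:
  starchy: 310 × 3/4 = 232.5
  sugary: 310 × 1/4 = 77.5
Contribution of starchy: (235 − 232.5)² / 232.5 = 0.0269

0.027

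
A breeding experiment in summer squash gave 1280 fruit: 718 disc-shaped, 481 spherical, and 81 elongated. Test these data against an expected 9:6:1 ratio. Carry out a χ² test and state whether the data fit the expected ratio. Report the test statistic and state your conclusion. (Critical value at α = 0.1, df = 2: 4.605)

0.020; consistent

Under the 9:6:1 hypothesis (Σ ratio = 16, N = 1280):
  disc-shaped: 1280 × 9/16 = 720
  spherical: 1280 × 6/16 = 480
  elongated: 1280 × 1/16 = 80
χ² = Σ (O − E)² / E
  disc-shaped: (718 − 720)² / 720 = 0.0056
  spherical: (481 − 480)² / 480 = 0.0021
  elongated: (81 − 80)² / 80 = 0.0125
χ² = 0.0056 + 0.0021 + 0.0125 = 0.0202 ≈ 0.020
Degrees of freedom = 3 − 1 = 2; critical value at α = 0.1 is 4.605.
Since 0.020 < 4.605, we fail to reject the null hypothesis — the data are consistent with the 9:6:1 ratio.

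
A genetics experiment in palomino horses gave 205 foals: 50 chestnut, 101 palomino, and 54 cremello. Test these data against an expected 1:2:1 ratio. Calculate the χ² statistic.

Under the 1:2:1 hypothesis (Σ ratio = 4, N = 205):
  chestnut: 205 × 1/4 = 51.25
  palomino: 205 × 2/4 = 102.5
  cremello: 205 × 1/4 = 51.25
χ² = Σ (O − E)² / E
  chestnut: (50 − 51.25)² / 51.25 = 0.0305
  palomino: (101 − 102.5)² / 102.5 = 0.0220
  cremello: (54 − 51.25)² / 51.25 = 0.1476
χ² = 0.0305 + 0.0220 + 0.1476 = 0.2001 ≈ 0.200

0.200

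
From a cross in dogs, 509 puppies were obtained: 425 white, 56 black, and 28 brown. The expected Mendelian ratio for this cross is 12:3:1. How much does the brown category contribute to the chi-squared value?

The 12:3:1 ratio has 16 parts, so with N = 509 the expected counts are:
  white: 509 × 12/16 = 381.75
  black: 509 × 3/16 = 95.4375
  brown: 509 × 1/16 = 31.8125
Contribution of brown: (28 − 31.8125)² / 31.8125 = 0.4569

0.457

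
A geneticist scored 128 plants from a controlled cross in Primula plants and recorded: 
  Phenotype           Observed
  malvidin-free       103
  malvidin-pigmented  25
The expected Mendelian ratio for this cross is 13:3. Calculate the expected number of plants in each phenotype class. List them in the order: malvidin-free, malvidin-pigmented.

104, 24

Under the 13:3 hypothesis (Σ ratio = 16, N = 128):
  malvidin-free: 128 × 13/16 = 104
  malvidin-pigmented: 128 × 3/16 = 24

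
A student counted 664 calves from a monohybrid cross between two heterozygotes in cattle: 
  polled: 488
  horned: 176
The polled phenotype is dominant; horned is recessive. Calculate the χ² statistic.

0.803

For a monohybrid cross between heterozygotes with complete dominance, the expected phenotypic ratio is 3:1.
Expected counts for N = 664 under a 3:1 ratio (total parts = 4):
  polled: 664 × 3/4 = 498
  horned: 664 × 1/4 = 166
χ² = Σ (O − E)² / E
  polled: (488 − 498)² / 498 = 0.2008
  horned: (176 − 166)² / 166 = 0.6024
χ² = 0.2008 + 0.6024 = 0.8032 ≈ 0.803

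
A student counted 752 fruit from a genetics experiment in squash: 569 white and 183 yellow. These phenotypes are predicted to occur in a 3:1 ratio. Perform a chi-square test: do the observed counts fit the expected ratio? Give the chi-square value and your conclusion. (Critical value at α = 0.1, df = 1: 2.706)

0.177; consistent

Total ratio parts = 4. Expected numbers out of 752:
  white: 752 × 3/4 = 564
  yellow: 752 × 1/4 = 188
χ² = Σ (O − E)² / E
  white: (569 − 564)² / 564 = 0.0443
  yellow: (183 − 188)² / 188 = 0.1330
χ² = 0.0443 + 0.1330 = 0.1773 ≈ 0.177
Degrees of freedom = 2 − 1 = 1; critical value at α = 0.1 is 2.706.
Since 0.177 < 2.706, we fail to reject the null hypothesis — the data are consistent with the 3:1 ratio.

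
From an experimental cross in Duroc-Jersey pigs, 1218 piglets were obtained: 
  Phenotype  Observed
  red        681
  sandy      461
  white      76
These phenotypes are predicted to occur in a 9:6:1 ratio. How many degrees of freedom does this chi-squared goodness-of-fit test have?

A goodness-of-fit test with 3 phenotype classes has df = 3 − 1 = 2.

2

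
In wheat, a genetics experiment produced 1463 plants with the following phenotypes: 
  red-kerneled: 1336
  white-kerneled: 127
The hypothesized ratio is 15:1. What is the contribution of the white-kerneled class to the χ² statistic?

Under the 15:1 hypothesis (Σ ratio = 16, N = 1463):
  red-kerneled: 1463 × 15/16 = 1371.5625
  white-kerneled: 1463 × 1/16 = 91.4375
Contribution of white-kerneled: (127 − 91.4375)² / 91.4375 = 13.8312

13.831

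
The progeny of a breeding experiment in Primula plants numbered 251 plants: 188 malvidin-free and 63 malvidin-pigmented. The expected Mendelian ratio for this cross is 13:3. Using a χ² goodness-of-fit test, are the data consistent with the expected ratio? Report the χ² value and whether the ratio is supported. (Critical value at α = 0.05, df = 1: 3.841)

6.643; not consistent

The 13:3 ratio has 16 parts, so with N = 251 the expected counts are:
  malvidin-free: 251 × 13/16 = 203.9375
  malvidin-pigmented: 251 × 3/16 = 47.0625
χ² = Σ (O − E)² / E
  malvidin-free: (188 − 203.9375)² / 203.9375 = 1.2455
  malvidin-pigmented: (63 − 47.0625)² / 47.0625 = 5.3972
χ² = 1.2455 + 5.3972 = 6.6427 ≈ 6.643
Degrees of freedom = 2 − 1 = 1; critical value at α = 0.05 is 3.841.
Since 6.643 > 3.841, we reject the null hypothesis — the data do not fit the 13:3 ratio.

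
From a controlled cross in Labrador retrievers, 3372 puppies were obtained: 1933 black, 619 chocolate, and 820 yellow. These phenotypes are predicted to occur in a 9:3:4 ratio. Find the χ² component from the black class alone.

0.693

The 9:3:4 ratio has 16 parts, so with N = 3372 the expected counts are:
  black: 3372 × 9/16 = 1896.75
  chocolate: 3372 × 3/16 = 632.25
  yellow: 3372 × 4/16 = 843
Contribution of black: (1933 − 1896.75)² / 1896.75 = 0.6928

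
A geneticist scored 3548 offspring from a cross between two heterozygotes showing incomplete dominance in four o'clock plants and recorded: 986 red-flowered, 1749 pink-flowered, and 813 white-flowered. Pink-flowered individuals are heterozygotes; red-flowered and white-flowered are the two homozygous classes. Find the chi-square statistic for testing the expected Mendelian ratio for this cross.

With incomplete dominance, a heterozygote × heterozygote cross gives a 1:2:1 phenotypic ratio.
Under the 1:2:1 hypothesis (Σ ratio = 4, N = 3548):
  red-flowered: 3548 × 1/4 = 887
  pink-flowered: 3548 × 2/4 = 1774
  white-flowered: 3548 × 1/4 = 887
χ² = Σ (O − E)² / E
  red-flowered: (986 − 887)² / 887 = 11.0496
  pink-flowered: (1749 − 1774)² / 1774 = 0.3523
  white-flowered: (813 − 887)² / 887 = 6.1736
χ² = 11.0496 + 0.3523 + 6.1736 = 17.5755 ≈ 17.576

17.576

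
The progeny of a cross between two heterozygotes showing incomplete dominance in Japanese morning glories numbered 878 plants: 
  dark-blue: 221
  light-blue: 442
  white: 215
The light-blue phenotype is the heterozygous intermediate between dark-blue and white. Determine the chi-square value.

0.123

With incomplete dominance, a heterozygote × heterozygote cross gives a 1:2:1 phenotypic ratio.
Expected counts for N = 878 under a 1:2:1 ratio (total parts = 4):
  dark-blue: 878 × 1/4 = 219.5
  light-blue: 878 × 2/4 = 439
  white: 878 × 1/4 = 219.5
χ² = Σ (O − E)² / E
  dark-blue: (221 − 219.5)² / 219.5 = 0.0103
  light-blue: (442 − 439)² / 439 = 0.0205
  white: (215 − 219.5)² / 219.5 = 0.0923
χ² = 0.0103 + 0.0205 + 0.0923 = 0.1231 ≈ 0.123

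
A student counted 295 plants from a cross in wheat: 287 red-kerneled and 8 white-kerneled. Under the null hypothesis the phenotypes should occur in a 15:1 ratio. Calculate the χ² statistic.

Expected counts for N = 295 under a 15:1 ratio (total parts = 16):
  red-kerneled: 295 × 15/16 = 276.5625
  white-kerneled: 295 × 1/16 = 18.4375
χ² = Σ (O − E)² / E
  red-kerneled: (287 − 276.5625)² / 276.5625 = 0.3939
  white-kerneled: (8 − 18.4375)² / 18.4375 = 5.9087
χ² = 0.3939 + 5.9087 = 6.3026 ≈ 6.303

6.303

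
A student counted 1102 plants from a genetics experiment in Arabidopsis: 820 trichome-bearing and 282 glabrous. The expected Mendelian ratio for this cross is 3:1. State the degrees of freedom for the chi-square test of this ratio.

A goodness-of-fit test with 2 phenotype classes has df = 2 − 1 = 1.

1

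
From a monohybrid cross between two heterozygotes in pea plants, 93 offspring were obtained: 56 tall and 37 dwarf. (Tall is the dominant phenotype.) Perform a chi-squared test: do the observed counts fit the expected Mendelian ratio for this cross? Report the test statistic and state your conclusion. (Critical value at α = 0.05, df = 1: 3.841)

For a monohybrid cross between heterozygotes with complete dominance, the expected phenotypic ratio is 3:1.
Total ratio parts = 4. Expected numbers out of 93:
  tall: 93 × 3/4 = 69.75
  dwarf: 93 × 1/4 = 23.25
χ² = Σ (O − E)² / E
  tall: (56 − 69.75)² / 69.75 = 2.7106
  dwarf: (37 − 23.25)² / 23.25 = 8.1317
χ² = 2.7106 + 8.1317 = 10.8423 ≈ 10.842
Degrees of freedom = 2 − 1 = 1; critical value at α = 0.05 is 3.841.
Since 10.842 > 3.841, we reject the null hypothesis — the data do not fit the 3:1 ratio.

10.842; not consistent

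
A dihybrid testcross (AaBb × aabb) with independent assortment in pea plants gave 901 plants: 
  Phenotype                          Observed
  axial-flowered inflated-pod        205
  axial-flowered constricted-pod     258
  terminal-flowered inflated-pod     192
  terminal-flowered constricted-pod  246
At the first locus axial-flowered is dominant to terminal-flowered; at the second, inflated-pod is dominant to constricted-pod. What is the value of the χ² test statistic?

A dihybrid testcross with independent assortment gives a 1:1:1:1 ratio.
The 1:1:1:1 ratio has 4 parts, so with N = 901 the expected counts are:
  axial-flowered inflated-pod: 901 × 1/4 = 225.25
  axial-flowered constricted-pod: 901 × 1/4 = 225.25
  terminal-flowered inflated-pod: 901 × 1/4 = 225.25
  terminal-flowered constricted-pod: 901 × 1/4 = 225.25
χ² = Σ (O − E)² / E
  axial-flowered inflated-pod: (205 − 225.25)² / 225.25 = 1.8205
  axial-flowered constricted-pod: (258 − 225.25)² / 225.25 = 4.7617
  terminal-flowered inflated-pod: (192 − 225.25)² / 225.25 = 4.9082
  terminal-flowered constricted-pod: (246 − 225.25)² / 225.25 = 1.9115
χ² = 1.8205 + 4.7617 + 4.9082 + 1.9115 = 13.4019 ≈ 13.402

13.402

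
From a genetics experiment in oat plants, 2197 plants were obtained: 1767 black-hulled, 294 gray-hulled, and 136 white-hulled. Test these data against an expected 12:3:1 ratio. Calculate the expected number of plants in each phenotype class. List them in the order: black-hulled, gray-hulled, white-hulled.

Total ratio parts = 16. Expected numbers out of 2197:
  black-hulled: 2197 × 12/16 = 1647.75
  gray-hulled: 2197 × 3/16 = 411.9375
  white-hulled: 2197 × 1/16 = 137.3125

1647.75, 411.9375, 137.3125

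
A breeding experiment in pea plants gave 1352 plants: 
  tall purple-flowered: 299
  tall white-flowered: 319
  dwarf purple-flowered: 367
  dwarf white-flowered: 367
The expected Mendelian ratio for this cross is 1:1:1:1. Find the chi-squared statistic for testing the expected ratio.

10.544

The 1:1:1:1 ratio has 4 parts, so with N = 1352 the expected counts are:
  tall purple-flowered: 1352 × 1/4 = 338
  tall white-flowered: 1352 × 1/4 = 338
  dwarf purple-flowered: 1352 × 1/4 = 338
  dwarf white-flowered: 1352 × 1/4 = 338
χ² = Σ (O − E)² / E
  tall purple-flowered: (299 − 338)² / 338 = 4.5000
  tall white-flowered: (319 − 338)² / 338 = 1.0680
  dwarf purple-flowered: (367 − 338)² / 338 = 2.4882
  dwarf white-flowered: (367 − 338)² / 338 = 2.4882
χ² = 4.5000 + 1.0680 + 2.4882 + 2.4882 = 10.5444 ≈ 10.544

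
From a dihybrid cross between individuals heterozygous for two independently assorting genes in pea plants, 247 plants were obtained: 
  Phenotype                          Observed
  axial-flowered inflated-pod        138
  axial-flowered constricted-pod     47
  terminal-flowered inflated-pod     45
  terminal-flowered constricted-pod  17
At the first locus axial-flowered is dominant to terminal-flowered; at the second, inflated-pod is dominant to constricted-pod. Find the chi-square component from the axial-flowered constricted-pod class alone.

0.010

A dihybrid F₂ with independent assortment and complete dominance at both loci gives a 9:3:3:1 phenotypic ratio.
The 9:3:3:1 ratio has 16 parts, so with N = 247 the expected counts are:
  axial-flowered inflated-pod: 247 × 9/16 = 138.9375
  axial-flowered constricted-pod: 247 × 3/16 = 46.3125
  terminal-flowered inflated-pod: 247 × 3/16 = 46.3125
  terminal-flowered constricted-pod: 247 × 1/16 = 15.4375
Contribution of axial-flowered constricted-pod: (47 − 46.3125)² / 46.3125 = 0.0102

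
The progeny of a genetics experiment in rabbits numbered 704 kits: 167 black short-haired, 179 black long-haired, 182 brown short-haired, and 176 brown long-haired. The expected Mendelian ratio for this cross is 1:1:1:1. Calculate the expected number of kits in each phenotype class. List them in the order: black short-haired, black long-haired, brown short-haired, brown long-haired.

176, 176, 176, 176

Under the 1:1:1:1 hypothesis (Σ ratio = 4, N = 704):
  black short-haired: 704 × 1/4 = 176
  black long-haired: 704 × 1/4 = 176
  brown short-haired: 704 × 1/4 = 176
  brown long-haired: 704 × 1/4 = 176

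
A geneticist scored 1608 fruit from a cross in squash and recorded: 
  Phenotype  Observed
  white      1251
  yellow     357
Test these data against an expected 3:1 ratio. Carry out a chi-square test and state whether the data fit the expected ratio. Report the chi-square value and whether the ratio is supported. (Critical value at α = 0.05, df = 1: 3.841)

6.716; not consistent

Under the 3:1 hypothesis (Σ ratio = 4, N = 1608):
  white: 1608 × 3/4 = 1206
  yellow: 1608 × 1/4 = 402
χ² = Σ (O − E)² / E
  white: (1251 − 1206)² / 1206 = 1.6791
  yellow: (357 − 402)² / 402 = 5.0373
χ² = 1.6791 + 5.0373 = 6.7164 ≈ 6.716
Degrees of freedom = 2 − 1 = 1; critical value at α = 0.05 is 3.841.
Since 6.716 > 3.841, we reject the null hypothesis — the data do not fit the 3:1 ratio.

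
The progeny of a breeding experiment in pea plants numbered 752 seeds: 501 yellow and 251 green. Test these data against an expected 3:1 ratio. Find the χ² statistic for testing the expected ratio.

The 3:1 ratio has 4 parts, so with N = 752 the expected counts are:
  yellow: 752 × 3/4 = 564
  green: 752 × 1/4 = 188
χ² = Σ (O − E)² / E
  yellow: (501 − 564)² / 564 = 7.0372
  green: (251 − 188)² / 188 = 21.1117
χ² = 7.0372 + 21.1117 = 28.1489 ≈ 28.149

28.149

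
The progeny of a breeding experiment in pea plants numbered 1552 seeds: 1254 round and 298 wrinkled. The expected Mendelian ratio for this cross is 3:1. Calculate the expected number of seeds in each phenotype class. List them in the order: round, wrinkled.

1164, 388

Under the 3:1 hypothesis (Σ ratio = 4, N = 1552):
  round: 1552 × 3/4 = 1164
  wrinkled: 1552 × 1/4 = 388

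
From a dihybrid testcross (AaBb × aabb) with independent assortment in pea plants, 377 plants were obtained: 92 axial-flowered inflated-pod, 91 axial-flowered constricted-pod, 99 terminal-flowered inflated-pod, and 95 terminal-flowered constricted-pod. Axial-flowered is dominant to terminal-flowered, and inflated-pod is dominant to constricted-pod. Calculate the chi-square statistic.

0.411

A dihybrid testcross with independent assortment gives a 1:1:1:1 ratio.
Expected counts for N = 377 under a 1:1:1:1 ratio (total parts = 4):
  axial-flowered inflated-pod: 377 × 1/4 = 94.25
  axial-flowered constricted-pod: 377 × 1/4 = 94.25
  terminal-flowered inflated-pod: 377 × 1/4 = 94.25
  terminal-flowered constricted-pod: 377 × 1/4 = 94.25
χ² = Σ (O − E)² / E
  axial-flowered inflated-pod: (92 − 94.25)² / 94.25 = 0.0537
  axial-flowered constricted-pod: (91 − 94.25)² / 94.25 = 0.1121
  terminal-flowered inflated-pod: (99 − 94.25)² / 94.25 = 0.2394
  terminal-flowered constricted-pod: (95 − 94.25)² / 94.25 = 0.0060
χ² = 0.0537 + 0.1121 + 0.2394 + 0.0060 = 0.4112 ≈ 0.411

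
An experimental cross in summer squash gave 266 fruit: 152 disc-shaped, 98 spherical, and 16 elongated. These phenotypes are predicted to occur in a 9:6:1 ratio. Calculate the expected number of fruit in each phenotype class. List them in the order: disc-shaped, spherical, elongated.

149.625, 99.75, 16.625

Under the 9:6:1 hypothesis (Σ ratio = 16, N = 266):
  disc-shaped: 266 × 9/16 = 149.625
  spherical: 266 × 6/16 = 99.75
  elongated: 266 × 1/16 = 16.625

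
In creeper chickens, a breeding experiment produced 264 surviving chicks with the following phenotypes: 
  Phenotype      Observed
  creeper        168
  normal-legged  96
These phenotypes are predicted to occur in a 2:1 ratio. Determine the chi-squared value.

1.091

Expected counts for N = 264 under a 2:1 ratio (total parts = 3):
  creeper: 264 × 2/3 = 176
  normal-legged: 264 × 1/3 = 88
χ² = Σ (O − E)² / E
  creeper: (168 − 176)² / 176 = 0.3636
  normal-legged: (96 − 88)² / 88 = 0.7273
χ² = 0.3636 + 0.7273 = 1.0909 ≈ 1.091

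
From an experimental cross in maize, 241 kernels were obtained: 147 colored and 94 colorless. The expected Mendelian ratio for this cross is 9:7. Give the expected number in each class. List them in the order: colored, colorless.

The 9:7 ratio has 16 parts, so with N = 241 the expected counts are:
  colored: 241 × 9/16 = 135.5625
  colorless: 241 × 7/16 = 105.4375

135.5625, 105.4375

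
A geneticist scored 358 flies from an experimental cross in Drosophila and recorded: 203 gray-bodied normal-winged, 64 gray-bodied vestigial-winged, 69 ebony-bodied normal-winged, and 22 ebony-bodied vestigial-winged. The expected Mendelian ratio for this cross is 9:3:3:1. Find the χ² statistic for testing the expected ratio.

0.217

The 9:3:3:1 ratio has 16 parts, so with N = 358 the expected counts are:
  gray-bodied normal-winged: 358 × 9/16 = 201.375
  gray-bodied vestigial-winged: 358 × 3/16 = 67.125
  ebony-bodied normal-winged: 358 × 3/16 = 67.125
  ebony-bodied vestigial-winged: 358 × 1/16 = 22.375
χ² = Σ (O − E)² / E
  gray-bodied normal-winged: (203 − 201.375)² / 201.375 = 0.0131
  gray-bodied vestigial-winged: (64 − 67.125)² / 67.125 = 0.1455
  ebony-bodied normal-winged: (69 − 67.125)² / 67.125 = 0.0524
  ebony-bodied vestigial-winged: (22 − 22.375)² / 22.375 = 0.0063
χ² = 0.0131 + 0.1455 + 0.0524 + 0.0063 = 0.2173 ≈ 0.217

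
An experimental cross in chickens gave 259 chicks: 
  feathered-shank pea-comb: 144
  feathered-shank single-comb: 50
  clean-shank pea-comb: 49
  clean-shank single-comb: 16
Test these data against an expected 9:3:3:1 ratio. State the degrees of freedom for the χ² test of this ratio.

A goodness-of-fit test with 4 phenotype classes has df = 4 − 1 = 3.

3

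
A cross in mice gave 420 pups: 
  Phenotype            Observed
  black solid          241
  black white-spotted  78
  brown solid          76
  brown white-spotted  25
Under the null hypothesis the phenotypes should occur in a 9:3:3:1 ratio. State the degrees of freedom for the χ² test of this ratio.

A goodness-of-fit test with 4 phenotype classes has df = 4 − 1 = 3.

3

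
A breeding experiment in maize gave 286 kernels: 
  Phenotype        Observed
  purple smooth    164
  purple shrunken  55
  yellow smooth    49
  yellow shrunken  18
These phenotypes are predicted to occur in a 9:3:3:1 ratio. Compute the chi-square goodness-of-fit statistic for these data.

Under the 9:3:3:1 hypothesis (Σ ratio = 16, N = 286):
  purple smooth: 286 × 9/16 = 160.875
  purple shrunken: 286 × 3/16 = 53.625
  yellow smooth: 286 × 3/16 = 53.625
  yellow shrunken: 286 × 1/16 = 17.875
χ² = Σ (O − E)² / E
  purple smooth: (164 − 160.875)² / 160.875 = 0.0607
  purple shrunken: (55 − 53.625)² / 53.625 = 0.0353
  yellow smooth: (49 − 53.625)² / 53.625 = 0.3989
  yellow shrunken: (18 − 17.875)² / 17.875 = 0.0009
χ² = 0.0607 + 0.0353 + 0.3989 + 0.0009 = 0.4958 ≈ 0.496

0.496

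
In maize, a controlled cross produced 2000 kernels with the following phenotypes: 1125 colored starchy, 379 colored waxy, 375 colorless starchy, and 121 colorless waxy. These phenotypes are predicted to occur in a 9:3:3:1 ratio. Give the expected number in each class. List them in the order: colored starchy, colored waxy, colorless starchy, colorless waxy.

1125, 375, 375, 125

Total ratio parts = 16. Expected numbers out of 2000:
  colored starchy: 2000 × 9/16 = 1125
  colored waxy: 2000 × 3/16 = 375
  colorless starchy: 2000 × 3/16 = 375
  colorless waxy: 2000 × 1/16 = 125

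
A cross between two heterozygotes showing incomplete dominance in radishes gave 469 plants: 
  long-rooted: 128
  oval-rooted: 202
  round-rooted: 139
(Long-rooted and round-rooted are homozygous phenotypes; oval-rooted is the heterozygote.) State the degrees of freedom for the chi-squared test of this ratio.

2

With incomplete dominance, a heterozygote × heterozygote cross gives a 1:2:1 phenotypic ratio.
A goodness-of-fit test with 3 phenotype classes has df = 3 − 1 = 2.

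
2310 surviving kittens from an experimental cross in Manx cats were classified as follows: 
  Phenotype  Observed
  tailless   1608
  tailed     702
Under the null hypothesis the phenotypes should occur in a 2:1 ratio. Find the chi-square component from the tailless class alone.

3.003

Total ratio parts = 3. Expected numbers out of 2310:
  tailless: 2310 × 2/3 = 1540
  tailed: 2310 × 1/3 = 770
Contribution of tailless: (1608 − 1540)² / 1540 = 3.0026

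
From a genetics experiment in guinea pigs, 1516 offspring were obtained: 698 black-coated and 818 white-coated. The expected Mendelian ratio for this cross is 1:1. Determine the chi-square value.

Under the 1:1 hypothesis (Σ ratio = 2, N = 1516):
  black-coated: 1516 × 1/2 = 758
  white-coated: 1516 × 1/2 = 758
χ² = Σ (O − E)² / E
  black-coated: (698 − 758)² / 758 = 4.7493
  white-coated: (818 − 758)² / 758 = 4.7493
χ² = 4.7493 + 4.7493 = 9.4986 ≈ 9.499

9.499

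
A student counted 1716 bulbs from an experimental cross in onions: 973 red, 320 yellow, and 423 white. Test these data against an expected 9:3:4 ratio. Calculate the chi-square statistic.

0.156

Under the 9:3:4 hypothesis (Σ ratio = 16, N = 1716):
  red: 1716 × 9/16 = 965.25
  yellow: 1716 × 3/16 = 321.75
  white: 1716 × 4/16 = 429
χ² = Σ (O − E)² / E
  red: (973 − 965.25)² / 965.25 = 0.0622
  yellow: (320 − 321.75)² / 321.75 = 0.0095
  white: (423 − 429)² / 429 = 0.0839
χ² = 0.0622 + 0.0095 + 0.0839 = 0.1556 ≈ 0.156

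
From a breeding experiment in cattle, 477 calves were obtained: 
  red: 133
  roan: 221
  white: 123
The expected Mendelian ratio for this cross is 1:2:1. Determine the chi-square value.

2.987

The 1:2:1 ratio has 4 parts, so with N = 477 the expected counts are:
  red: 477 × 1/4 = 119.25
  roan: 477 × 2/4 = 238.5
  white: 477 × 1/4 = 119.25
χ² = Σ (O − E)² / E
  red: (133 − 119.25)² / 119.25 = 1.5854
  roan: (221 − 238.5)² / 238.5 = 1.2841
  white: (123 − 119.25)² / 119.25 = 0.1179
χ² = 1.5854 + 1.2841 + 0.1179 = 2.9874 ≈ 2.987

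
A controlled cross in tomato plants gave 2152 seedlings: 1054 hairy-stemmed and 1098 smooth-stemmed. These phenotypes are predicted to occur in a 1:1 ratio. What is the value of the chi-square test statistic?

The 1:1 ratio has 2 parts, so with N = 2152 the expected counts are:
  hairy-stemmed: 2152 × 1/2 = 1076
  smooth-stemmed: 2152 × 1/2 = 1076
χ² = Σ (O − E)² / E
  hairy-stemmed: (1054 − 1076)² / 1076 = 0.4498
  smooth-stemmed: (1098 − 1076)² / 1076 = 0.4498
χ² = 0.4498 + 0.4498 = 0.8996 ≈ 0.900

0.900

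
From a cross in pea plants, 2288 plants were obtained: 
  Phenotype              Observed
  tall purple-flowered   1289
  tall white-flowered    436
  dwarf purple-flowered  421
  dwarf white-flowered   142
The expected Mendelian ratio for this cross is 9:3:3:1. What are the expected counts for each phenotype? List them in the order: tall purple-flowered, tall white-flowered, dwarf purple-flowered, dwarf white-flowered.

1287, 429, 429, 143

The 9:3:3:1 ratio has 16 parts, so with N = 2288 the expected counts are:
  tall purple-flowered: 2288 × 9/16 = 1287
  tall white-flowered: 2288 × 3/16 = 429
  dwarf purple-flowered: 2288 × 3/16 = 429
  dwarf white-flowered: 2288 × 1/16 = 143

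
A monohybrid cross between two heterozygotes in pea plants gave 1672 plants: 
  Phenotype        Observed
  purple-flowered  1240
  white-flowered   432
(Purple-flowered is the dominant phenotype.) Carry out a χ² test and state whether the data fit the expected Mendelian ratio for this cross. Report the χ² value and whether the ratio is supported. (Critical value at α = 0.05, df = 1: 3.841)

For a monohybrid cross between heterozygotes with complete dominance, the expected phenotypic ratio is 3:1.
The 3:1 ratio has 4 parts, so with N = 1672 the expected counts are:
  purple-flowered: 1672 × 3/4 = 1254
  white-flowered: 1672 × 1/4 = 418
χ² = Σ (O − E)² / E
  purple-flowered: (1240 − 1254)² / 1254 = 0.1563
  white-flowered: (432 − 418)² / 418 = 0.4689
χ² = 0.1563 + 0.4689 = 0.6252 ≈ 0.625
Degrees of freedom = 2 − 1 = 1; critical value at α = 0.05 is 3.841.
Since 0.625 < 3.841, we fail to reject the null hypothesis — the data are consistent with the 3:1 ratio.

0.625; consistent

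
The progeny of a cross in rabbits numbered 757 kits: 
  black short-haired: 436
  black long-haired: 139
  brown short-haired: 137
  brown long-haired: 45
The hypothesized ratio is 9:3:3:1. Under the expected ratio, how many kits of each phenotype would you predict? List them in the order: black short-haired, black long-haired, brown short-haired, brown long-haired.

Under the 9:3:3:1 hypothesis (Σ ratio = 16, N = 757):
  black short-haired: 757 × 9/16 = 425.8125
  black long-haired: 757 × 3/16 = 141.9375
  brown short-haired: 757 × 3/16 = 141.9375
  brown long-haired: 757 × 1/16 = 47.3125

425.8125, 141.9375, 141.9375, 47.3125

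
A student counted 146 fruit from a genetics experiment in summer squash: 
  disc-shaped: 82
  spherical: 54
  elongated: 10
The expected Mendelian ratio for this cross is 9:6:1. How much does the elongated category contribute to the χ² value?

0.084

Under the 9:6:1 hypothesis (Σ ratio = 16, N = 146):
  disc-shaped: 146 × 9/16 = 82.125
  spherical: 146 × 6/16 = 54.75
  elongated: 146 × 1/16 = 9.125
Contribution of elongated: (10 − 9.125)² / 9.125 = 0.0839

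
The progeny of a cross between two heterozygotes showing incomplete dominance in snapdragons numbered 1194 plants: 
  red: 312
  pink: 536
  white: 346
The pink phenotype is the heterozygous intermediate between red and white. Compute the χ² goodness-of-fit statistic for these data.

14.402

With incomplete dominance, a heterozygote × heterozygote cross gives a 1:2:1 phenotypic ratio.
Expected counts for N = 1194 under a 1:2:1 ratio (total parts = 4):
  red: 1194 × 1/4 = 298.5
  pink: 1194 × 2/4 = 597
  white: 1194 × 1/4 = 298.5
χ² = Σ (O − E)² / E
  red: (312 − 298.5)² / 298.5 = 0.6106
  pink: (536 − 597)² / 597 = 6.2328
  white: (346 − 298.5)² / 298.5 = 7.5586
χ² = 0.6106 + 6.2328 + 7.5586 = 14.402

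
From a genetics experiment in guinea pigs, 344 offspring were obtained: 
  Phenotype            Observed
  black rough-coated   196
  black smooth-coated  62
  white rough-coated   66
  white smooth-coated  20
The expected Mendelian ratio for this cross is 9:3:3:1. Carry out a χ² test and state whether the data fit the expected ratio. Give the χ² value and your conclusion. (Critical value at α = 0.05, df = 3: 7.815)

Total ratio parts = 16. Expected numbers out of 344:
  black rough-coated: 344 × 9/16 = 193.5
  black smooth-coated: 344 × 3/16 = 64.5
  white rough-coated: 344 × 3/16 = 64.5
  white smooth-coated: 344 × 1/16 = 21.5
χ² = Σ (O − E)² / E
  black rough-coated: (196 − 193.5)² / 193.5 = 0.0323
  black smooth-coated: (62 − 64.5)² / 64.5 = 0.0969
  white rough-coated: (66 − 64.5)² / 64.5 = 0.0349
  white smooth-coated: (20 − 21.5)² / 21.5 = 0.1047
χ² = 0.0323 + 0.0969 + 0.0349 + 0.1047 = 0.2688 ≈ 0.269
Degrees of freedom = 4 − 1 = 3; critical value at α = 0.05 is 7.815.
Since 0.269 < 7.815, we fail to reject the null hypothesis — the data are consistent with the 9:3:3:1 ratio.

0.269; consistent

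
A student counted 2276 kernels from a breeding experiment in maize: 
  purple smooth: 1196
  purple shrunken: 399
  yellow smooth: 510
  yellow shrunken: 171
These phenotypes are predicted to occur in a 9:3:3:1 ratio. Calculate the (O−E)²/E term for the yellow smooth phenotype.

16.240

Expected counts for N = 2276 under a 9:3:3:1 ratio (total parts = 16):
  purple smooth: 2276 × 9/16 = 1280.25
  purple shrunken: 2276 × 3/16 = 426.75
  yellow smooth: 2276 × 3/16 = 426.75
  yellow shrunken: 2276 × 1/16 = 142.25
Contribution of yellow smooth: (510 − 426.75)² / 426.75 = 16.2403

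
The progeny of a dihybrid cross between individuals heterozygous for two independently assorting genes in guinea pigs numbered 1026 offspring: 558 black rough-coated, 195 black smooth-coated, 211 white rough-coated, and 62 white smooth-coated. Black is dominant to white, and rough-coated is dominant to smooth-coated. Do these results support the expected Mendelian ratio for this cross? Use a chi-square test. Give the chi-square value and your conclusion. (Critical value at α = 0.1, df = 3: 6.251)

A dihybrid F₂ with independent assortment and complete dominance at both loci gives a 9:3:3:1 phenotypic ratio.
The 9:3:3:1 ratio has 16 parts, so with N = 1026 the expected counts are:
  black rough-coated: 1026 × 9/16 = 577.125
  black smooth-coated: 1026 × 3/16 = 192.375
  white rough-coated: 1026 × 3/16 = 192.375
  white smooth-coated: 1026 × 1/16 = 64.125
χ² = Σ (O − E)² / E
  black rough-coated: (558 − 577.125)² / 577.125 = 0.6338
  black smooth-coated: (195 − 192.375)² / 192.375 = 0.0358
  white rough-coated: (211 − 192.375)² / 192.375 = 1.8032
  white smooth-coated: (62 − 64.125)² / 64.125 = 0.0704
χ² = 0.6338 + 0.0358 + 1.8032 + 0.0704 = 2.5432 ≈ 2.543
Degrees of freedom = 4 − 1 = 3; critical value at α = 0.1 is 6.251.
Since 2.543 < 6.251, we fail to reject the null hypothesis — the data are consistent with the 9:3:3:1 ratio.

2.543; consistent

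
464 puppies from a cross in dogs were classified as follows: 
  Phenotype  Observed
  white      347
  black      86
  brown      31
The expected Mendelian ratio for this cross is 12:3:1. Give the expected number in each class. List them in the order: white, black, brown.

Total ratio parts = 16. Expected numbers out of 464:
  white: 464 × 12/16 = 348
  black: 464 × 3/16 = 87
  brown: 464 × 1/16 = 29

348, 87, 29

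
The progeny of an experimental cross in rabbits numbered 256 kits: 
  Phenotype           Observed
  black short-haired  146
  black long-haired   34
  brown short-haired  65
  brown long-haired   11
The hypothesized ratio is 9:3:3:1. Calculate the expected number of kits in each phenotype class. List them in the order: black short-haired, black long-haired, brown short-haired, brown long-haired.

144, 48, 48, 16

Total ratio parts = 16. Expected numbers out of 256:
  black short-haired: 256 × 9/16 = 144
  black long-haired: 256 × 3/16 = 48
  brown short-haired: 256 × 3/16 = 48
  brown long-haired: 256 × 1/16 = 16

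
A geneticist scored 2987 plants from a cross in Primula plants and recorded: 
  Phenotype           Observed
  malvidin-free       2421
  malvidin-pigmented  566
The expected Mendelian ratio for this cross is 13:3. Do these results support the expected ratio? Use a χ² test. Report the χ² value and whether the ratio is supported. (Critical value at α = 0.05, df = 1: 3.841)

0.077; consistent

Total ratio parts = 16. Expected numbers out of 2987:
  malvidin-free: 2987 × 13/16 = 2426.9375
  malvidin-pigmented: 2987 × 3/16 = 560.0625
χ² = Σ (O − E)² / E
  malvidin-free: (2421 − 2426.9375)² / 2426.9375 = 0.0145
  malvidin-pigmented: (566 − 560.0625)² / 560.0625 = 0.0629
χ² = 0.0145 + 0.0629 = 0.0774 ≈ 0.077
Degrees of freedom = 2 − 1 = 1; critical value at α = 0.05 is 3.841.
Since 0.077 < 3.841, we fail to reject the null hypothesis — the data are consistent with the 13:3 ratio.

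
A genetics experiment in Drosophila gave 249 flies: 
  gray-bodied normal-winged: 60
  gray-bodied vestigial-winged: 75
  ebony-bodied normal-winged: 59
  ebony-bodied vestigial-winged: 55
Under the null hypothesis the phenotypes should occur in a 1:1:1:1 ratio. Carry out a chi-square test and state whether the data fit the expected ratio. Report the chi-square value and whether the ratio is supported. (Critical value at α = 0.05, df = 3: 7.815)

Total ratio parts = 4. Expected numbers out of 249:
  gray-bodied normal-winged: 249 × 1/4 = 62.25
  gray-bodied vestigial-winged: 249 × 1/4 = 62.25
  ebony-bodied normal-winged: 249 × 1/4 = 62.25
  ebony-bodied vestigial-winged: 249 × 1/4 = 62.25
χ² = Σ (O − E)² / E
  gray-bodied normal-winged: (60 − 62.25)² / 62.25 = 0.0813
  gray-bodied vestigial-winged: (75 − 62.25)² / 62.25 = 2.6114
  ebony-bodied normal-winged: (59 − 62.25)² / 62.25 = 0.1697
  ebony-bodied vestigial-winged: (55 − 62.25)² / 62.25 = 0.8444
χ² = 0.0813 + 2.6114 + 0.1697 + 0.8444 = 3.7068 ≈ 3.707
Degrees of freedom = 4 − 1 = 3; critical value at α = 0.05 is 7.815.
Since 3.707 < 7.815, we fail to reject the null hypothesis — the data are consistent with the 1:1:1:1 ratio.

3.707; consistent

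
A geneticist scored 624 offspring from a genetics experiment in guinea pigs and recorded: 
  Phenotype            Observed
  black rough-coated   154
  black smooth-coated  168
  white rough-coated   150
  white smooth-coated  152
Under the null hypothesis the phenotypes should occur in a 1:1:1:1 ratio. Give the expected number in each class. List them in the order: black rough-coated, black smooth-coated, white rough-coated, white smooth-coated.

Total ratio parts = 4. Expected numbers out of 624:
  black rough-coated: 624 × 1/4 = 156
  black smooth-coated: 624 × 1/4 = 156
  white rough-coated: 624 × 1/4 = 156
  white smooth-coated: 624 × 1/4 = 156

156, 156, 156, 156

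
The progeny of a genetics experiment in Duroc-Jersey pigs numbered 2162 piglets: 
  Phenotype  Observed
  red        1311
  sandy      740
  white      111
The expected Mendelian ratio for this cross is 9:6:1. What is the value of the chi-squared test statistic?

Under the 9:6:1 hypothesis (Σ ratio = 16, N = 2162):
  red: 2162 × 9/16 = 1216.125
  sandy: 2162 × 6/16 = 810.75
  white: 2162 × 1/16 = 135.125
χ² = Σ (O − E)² / E
  red: (1311 − 1216.125)² / 1216.125 = 7.4016
  sandy: (740 − 810.75)² / 810.75 = 6.1740
  white: (111 − 135.125)² / 135.125 = 4.3072
χ² = 7.4016 + 6.1740 + 4.3072 = 17.8828 ≈ 17.883

17.883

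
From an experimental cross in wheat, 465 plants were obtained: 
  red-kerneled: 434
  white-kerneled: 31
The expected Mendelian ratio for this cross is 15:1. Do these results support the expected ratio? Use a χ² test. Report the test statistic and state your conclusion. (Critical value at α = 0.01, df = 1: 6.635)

0.138; consistent

Total ratio parts = 16. Expected numbers out of 465:
  red-kerneled: 465 × 15/16 = 435.9375
  white-kerneled: 465 × 1/16 = 29.0625
χ² = Σ (O − E)² / E
  red-kerneled: (434 − 435.9375)² / 435.9375 = 0.0086
  white-kerneled: (31 − 29.0625)² / 29.0625 = 0.1292
χ² = 0.0086 + 0.1292 = 0.1378 ≈ 0.138
Degrees of freedom = 2 − 1 = 1; critical value at α = 0.01 is 6.635.
Since 0.138 < 6.635, we fail to reject the null hypothesis — the data are consistent with the 15:1 ratio.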